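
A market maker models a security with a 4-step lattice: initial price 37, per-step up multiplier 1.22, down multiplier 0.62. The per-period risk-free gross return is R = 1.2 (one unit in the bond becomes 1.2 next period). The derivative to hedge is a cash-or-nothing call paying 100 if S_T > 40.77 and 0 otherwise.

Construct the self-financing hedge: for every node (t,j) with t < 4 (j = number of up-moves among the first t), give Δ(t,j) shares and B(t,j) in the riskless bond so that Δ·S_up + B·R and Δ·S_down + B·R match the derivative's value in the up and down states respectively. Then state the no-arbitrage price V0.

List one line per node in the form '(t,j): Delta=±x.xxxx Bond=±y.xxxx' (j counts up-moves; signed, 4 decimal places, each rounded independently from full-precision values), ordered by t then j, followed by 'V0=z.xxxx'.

(0,0): Delta=0.2436 Bond=38.9051
(1,0): Delta=4.7146 Bond=-55.8792
(1,1): Delta=0.1652 Bond=50.2229
(2,0): Delta=0.0000 Bond=0.0000
(2,1): Delta=4.7972 Bond=-69.3673
(2,2): Delta=0.0841 Bond=64.7377
(3,0): Delta=0.0000 Bond=0.0000
(3,1): Delta=0.0000 Bond=0.0000
(3,2): Delta=4.8813 Bond=-86.1111
(3,3): Delta=0.0000 Bond=83.3333
V0=47.9179

Since d<R<u, set p* = (R−d)/(u−d) = 0.9667; price each node as the discounted p*-expectation of its children.
At expiry t=4: V(4,0)=0.0000, V(4,1)=0.0000, V(4,2)=0.0000, V(4,3)=100.0000, V(4,4)=100.0000
  t=3,j=0: stock 8.8181 → up 10.7581 (V=0.0000), down 5.4672 (V=0.0000). Price 0.0000; hedge Δ=0.0000, bond B=0.0000.
  t=3,j=1: stock 17.3518 → up 21.1692 (V=0.0000), down 10.7581 (V=0.0000). Price 0.0000; hedge Δ=0.0000, bond B=0.0000.
  t=3,j=2: stock 34.1439 → up 41.6556 (V=100.0000), down 21.1692 (V=0.0000). Price 80.5556; hedge Δ=4.8813, bond B=-86.1111.
  t=3,j=3: stock 67.1864 → up 81.9674 (V=100.0000), down 41.6556 (V=100.0000). Price 83.3333; hedge Δ=0.0000, bond B=83.3333.
  t=2,j=0: stock 14.2228 → up 17.3518 (V=0.0000), down 8.8181 (V=0.0000). Price 0.0000; hedge Δ=0.0000, bond B=0.0000.
  t=2,j=1: stock 27.9868 → up 34.1439 (V=80.5556), down 17.3518 (V=0.0000). Price 64.8920; hedge Δ=4.7972, bond B=-69.3673.
  t=2,j=2: stock 55.0708 → up 67.1864 (V=83.3333), down 34.1439 (V=80.5556). Price 69.3673; hedge Δ=0.0841, bond B=64.7377.
  t=1,j=0: stock 22.9400 → up 27.9868 (V=64.8920), down 14.2228 (V=0.0000). Price 52.2741; hedge Δ=4.7146, bond B=-55.8792.
  t=1,j=1: stock 45.1400 → up 55.0708 (V=69.3673), down 27.9868 (V=64.8920). Price 57.6818; hedge Δ=0.1652, bond B=50.2229.
  t=0,j=0: stock 37.0000 → up 45.1400 (V=57.6818), down 22.9400 (V=52.2741). Price 47.9179; hedge Δ=0.2436, bond B=38.9051.
Root portfolio cost Δ·37+B reproduces V0=47.9179.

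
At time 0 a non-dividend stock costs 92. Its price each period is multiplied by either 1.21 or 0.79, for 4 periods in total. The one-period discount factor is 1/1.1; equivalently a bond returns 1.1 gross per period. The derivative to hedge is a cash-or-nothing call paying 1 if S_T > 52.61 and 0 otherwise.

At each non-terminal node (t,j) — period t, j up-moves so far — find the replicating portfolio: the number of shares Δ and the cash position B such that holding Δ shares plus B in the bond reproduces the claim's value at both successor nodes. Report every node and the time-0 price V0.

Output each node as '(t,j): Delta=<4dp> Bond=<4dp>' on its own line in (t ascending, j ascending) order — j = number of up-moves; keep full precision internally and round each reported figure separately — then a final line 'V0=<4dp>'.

Since d<R<u, set p* = (R−d)/(u−d) = 0.7381; price each node as the discounted p*-expectation of its children.
Payoff layer (t=4): V(4,0)=0.0000, V(4,1)=1.0000, V(4,2)=1.0000, V(4,3)=1.0000, V(4,4)=1.0000
Node (3,0) S=45.3596: V=(p*·1.0000+(1−p*)·0.0000)/1.1=0.6710; Δ=(1.0000−0.0000)/(54.8851−35.8341)=0.0525; B=V−Δ·S=-1.7100
Node (3,1) S=69.4748: V=(p*·1.0000+(1−p*)·1.0000)/1.1=0.9091; Δ=(1.0000−1.0000)/(84.0645−54.8851)=0.0000; B=V−Δ·S=0.9091
Node (3,2) S=106.4108: V=(p*·1.0000+(1−p*)·1.0000)/1.1=0.9091; Δ=(1.0000−1.0000)/(128.7571−84.0645)=0.0000; B=V−Δ·S=0.9091
Node (3,3) S=162.9836: V=(p*·1.0000+(1−p*)·1.0000)/1.1=0.9091; Δ=(1.0000−1.0000)/(197.2102−128.7571)=0.0000; B=V−Δ·S=0.9091
Node (2,0) S=57.4172: V=(p*·0.9091+(1−p*)·0.6710)/1.1=0.7698; Δ=(0.9091−0.6710)/(69.4748−45.3596)=0.0099; B=V−Δ·S=0.2029
Node (2,1) S=87.9428: V=(p*·0.9091+(1−p*)·0.9091)/1.1=0.8264; Δ=(0.9091−0.9091)/(106.4108−69.4748)=0.0000; B=V−Δ·S=0.8264
Node (2,2) S=134.6972: V=(p*·0.9091+(1−p*)·0.9091)/1.1=0.8264; Δ=(0.9091−0.9091)/(162.9836−106.4108)=0.0000; B=V−Δ·S=0.8264
Node (1,0) S=72.6800: V=(p*·0.8264+(1−p*)·0.7698)/1.1=0.7378; Δ=(0.8264−0.7698)/(87.9428−57.4172)=0.0019; B=V−Δ·S=0.6028
Node (1,1) S=111.3200: V=(p*·0.8264+(1−p*)·0.8264)/1.1=0.7513; Δ=(0.8264−0.8264)/(134.6972−87.9428)=0.0000; B=V−Δ·S=0.7513
Node (0,0) S=92.0000: V=(p*·0.7513+(1−p*)·0.7378)/1.1=0.6798; Δ=(0.7513−0.7378)/(111.3200−72.6800)=0.0003; B=V−Δ·S=0.6477
Each (Δ,B) replicates both successor values, so the strategy is self-financing and V0 is arbitrage-free.

(0,0): Delta=0.0003 Bond=0.6477
(1,0): Delta=0.0019 Bond=0.6028
(1,1): Delta=0.0000 Bond=0.7513
(2,0): Delta=0.0099 Bond=0.2029
(2,1): Delta=0.0000 Bond=0.8264
(2,2): Delta=0.0000 Bond=0.8264
(3,0): Delta=0.0525 Bond=-1.7100
(3,1): Delta=0.0000 Bond=0.9091
(3,2): Delta=0.0000 Bond=0.9091
(3,3): Delta=0.0000 Bond=0.9091
V0=0.6798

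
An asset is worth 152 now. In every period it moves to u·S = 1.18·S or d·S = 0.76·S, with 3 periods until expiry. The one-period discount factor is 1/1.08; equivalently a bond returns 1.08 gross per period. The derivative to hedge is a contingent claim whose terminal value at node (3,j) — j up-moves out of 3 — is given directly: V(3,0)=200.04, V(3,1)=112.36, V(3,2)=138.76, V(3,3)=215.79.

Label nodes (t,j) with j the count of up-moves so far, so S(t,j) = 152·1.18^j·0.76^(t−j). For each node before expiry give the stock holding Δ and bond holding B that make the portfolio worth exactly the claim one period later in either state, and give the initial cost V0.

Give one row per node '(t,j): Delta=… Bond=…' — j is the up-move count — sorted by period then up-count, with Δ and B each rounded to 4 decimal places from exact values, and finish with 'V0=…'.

(0,0): Delta=0.6624 Bond=34.4552
(1,0): Delta=-0.0145 Bond=115.4106
(1,1): Delta=0.7986 Bond=12.7744
(2,0): Delta=-2.3778 Bond=332.1287
(2,1): Delta=0.4611 Bond=59.8042
(2,2): Delta=0.8666 Bond=-0.5811
V0=135.1385

Under the risk-neutral measure, an up-move has probability p* = (R−d)/(u−d) = 0.7619 and values discount at R = 1.08.
Terminal values V(3,·): V(3,0)=200.0400, V(3,1)=112.3600, V(3,2)=138.7600, V(3,3)=215.7900
Node (2,0) S=87.7952: V=(p*·112.3600+(1−p*)·200.0400)/1.08=123.3668; Δ=(112.3600−200.0400)/(103.5983−66.7244)=-2.3778; B=V−Δ·S=332.1287
Node (2,1) S=136.3136: V=(p*·138.7600+(1−p*)·112.3600)/1.08=122.6614; Δ=(138.7600−112.3600)/(160.8500−103.5983)=0.4611; B=V−Δ·S=59.8042
Node (2,2) S=211.6448: V=(p*·215.7900+(1−p*)·138.7600)/1.08=182.8236; Δ=(215.7900−138.7600)/(249.7409−160.8500)=0.8666; B=V−Δ·S=-0.5811
Node (1,0) S=115.5200: V=(p*·122.6614+(1−p*)·123.3668)/1.08=113.7309; Δ=(122.6614−123.3668)/(136.3136−87.7952)=-0.0145; B=V−Δ·S=115.4106
Node (1,1) S=179.3600: V=(p*·182.8236+(1−p*)·122.6614)/1.08=156.0179; Δ=(182.8236−122.6614)/(211.6448−136.3136)=0.7986; B=V−Δ·S=12.7744
Node (0,0) S=152.0000: V=(p*·156.0179+(1−p*)·113.7309)/1.08=135.1385; Δ=(156.0179−113.7309)/(179.3600−115.5200)=0.6624; B=V−Δ·S=34.4552
Check: Δ(0,0)·S0 + B(0,0) = 135.1385 = V0.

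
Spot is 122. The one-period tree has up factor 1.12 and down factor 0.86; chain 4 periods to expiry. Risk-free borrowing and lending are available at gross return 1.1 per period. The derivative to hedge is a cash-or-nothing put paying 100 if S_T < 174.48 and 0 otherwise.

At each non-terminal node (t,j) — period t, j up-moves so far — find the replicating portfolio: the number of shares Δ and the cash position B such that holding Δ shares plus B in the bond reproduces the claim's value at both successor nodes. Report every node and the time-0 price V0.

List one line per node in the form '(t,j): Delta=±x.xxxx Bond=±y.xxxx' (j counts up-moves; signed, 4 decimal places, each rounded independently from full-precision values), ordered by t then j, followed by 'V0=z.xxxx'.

The replicating-portfolio and risk-neutral prices coincide; use p* = (1.1−0.86)/(1.12−0.86) = 0.9231 for the latter.
At expiry t=4: V(4,0)=100.0000, V(4,1)=100.0000, V(4,2)=100.0000, V(4,3)=100.0000, V(4,4)=0.0000
(3,0): S=77.5988. Δ = (V_up−V_dn)/(S_up−S_dn) = (100.0000−100.0000)/(86.9107−66.7350) = 0.0000. V = [p*·100.0000 + (1−p*)·100.0000]/1.1 = 90.9091. B = V − Δ·S = 90.9091.
(3,1): S=101.0589. Δ = (V_up−V_dn)/(S_up−S_dn) = (100.0000−100.0000)/(113.1860−86.9107) = 0.0000. V = [p*·100.0000 + (1−p*)·100.0000]/1.1 = 90.9091. B = V − Δ·S = 90.9091.
(3,2): S=131.6116. Δ = (V_up−V_dn)/(S_up−S_dn) = (100.0000−100.0000)/(147.4050−113.1860) = 0.0000. V = [p*·100.0000 + (1−p*)·100.0000]/1.1 = 90.9091. B = V − Δ·S = 90.9091.
(3,3): S=171.4012. Δ = (V_up−V_dn)/(S_up−S_dn) = (0.0000−100.0000)/(191.9694−147.4050) = -2.2439. V = [p*·0.0000 + (1−p*)·100.0000]/1.1 = 6.9930. B = V − Δ·S = 391.6084.
(2,0): S=90.2312. Δ = (V_up−V_dn)/(S_up−S_dn) = (90.9091−90.9091)/(101.0589−77.5988) = 0.0000. V = [p*·90.9091 + (1−p*)·90.9091]/1.1 = 82.6446. B = V − Δ·S = 82.6446.
(2,1): S=117.5104. Δ = (V_up−V_dn)/(S_up−S_dn) = (90.9091−90.9091)/(131.6116−101.0589) = 0.0000. V = [p*·90.9091 + (1−p*)·90.9091]/1.1 = 82.6446. B = V − Δ·S = 82.6446.
(2,2): S=153.0368. Δ = (V_up−V_dn)/(S_up−S_dn) = (6.9930−90.9091)/(171.4012−131.6116) = -2.1090. V = [p*·6.9930 + (1−p*)·90.9091]/1.1 = 12.2255. B = V − Δ·S = 334.9797.
(1,0): S=104.9200. Δ = (V_up−V_dn)/(S_up−S_dn) = (82.6446−82.6446)/(117.5104−90.2312) = 0.0000. V = [p*·82.6446 + (1−p*)·82.6446]/1.1 = 75.1315. B = V − Δ·S = 75.1315.
(1,1): S=136.6400. Δ = (V_up−V_dn)/(S_up−S_dn) = (12.2255−82.6446)/(153.0368−117.5104) = -1.9822. V = [p*·12.2255 + (1−p*)·82.6446]/1.1 = 16.0385. B = V − Δ·S = 286.8812.
(0,0): S=122.0000. Δ = (V_up−V_dn)/(S_up−S_dn) = (16.0385−75.1315)/(136.6400−104.9200) = -1.8630. V = [p*·16.0385 + (1−p*)·75.1315]/1.1 = 18.7129. B = V − Δ·S = 245.9934.
Check: Δ(0,0)·S0 + B(0,0) = 18.7129 = V0.

(0,0): Delta=-1.8630 Bond=245.9934
(1,0): Delta=0.0000 Bond=75.1315
(1,1): Delta=-1.9822 Bond=286.8812
(2,0): Delta=0.0000 Bond=82.6446
(2,1): Delta=0.0000 Bond=82.6446
(2,2): Delta=-2.1090 Bond=334.9797
(3,0): Delta=0.0000 Bond=90.9091
(3,1): Delta=0.0000 Bond=90.9091
(3,2): Delta=0.0000 Bond=90.9091
(3,3): Delta=-2.2439 Bond=391.6084
V0=18.7129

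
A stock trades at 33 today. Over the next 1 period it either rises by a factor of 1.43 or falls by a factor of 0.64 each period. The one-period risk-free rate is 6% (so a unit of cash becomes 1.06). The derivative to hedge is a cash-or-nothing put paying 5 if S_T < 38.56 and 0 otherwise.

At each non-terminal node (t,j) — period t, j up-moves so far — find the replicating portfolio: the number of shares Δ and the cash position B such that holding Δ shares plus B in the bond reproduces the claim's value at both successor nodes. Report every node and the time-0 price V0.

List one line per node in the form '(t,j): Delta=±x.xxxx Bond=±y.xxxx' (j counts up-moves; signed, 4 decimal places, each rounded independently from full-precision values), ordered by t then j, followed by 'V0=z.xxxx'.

No-arbitrage ⇒ martingale measure with p* = (R−d)/(u−d) = 0.5316.
Payoff layer (t=1): V(1,0)=5.0000, V(1,1)=0.0000
Node (0,0) S=33.0000: V=(p*·0.0000+(1−p*)·5.0000)/1.06=2.2092; Δ=(0.0000−5.0000)/(47.1900−21.1200)=-0.1918; B=V−Δ·S=8.5383
Check: Δ(0,0)·S0 + B(0,0) = 2.2092 = V0.

(0,0): Delta=-0.1918 Bond=8.5383
V0=2.2092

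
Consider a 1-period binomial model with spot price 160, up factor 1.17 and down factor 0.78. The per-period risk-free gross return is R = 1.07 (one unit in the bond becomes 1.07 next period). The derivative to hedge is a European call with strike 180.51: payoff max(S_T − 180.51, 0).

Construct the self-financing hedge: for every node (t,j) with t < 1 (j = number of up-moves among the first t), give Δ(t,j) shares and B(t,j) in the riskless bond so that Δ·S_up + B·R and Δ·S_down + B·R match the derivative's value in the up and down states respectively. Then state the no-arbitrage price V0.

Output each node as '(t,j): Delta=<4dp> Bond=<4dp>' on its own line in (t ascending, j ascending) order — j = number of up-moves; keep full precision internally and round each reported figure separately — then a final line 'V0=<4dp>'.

(0,0): Delta=0.1072 Bond=-12.5047
V0=4.6492

Risk-neutral probability p* = (R−d)/(u−d) = (1.07−0.78)/(1.17−0.78) = 0.7436.
Terminal values V(1,·): V(1,0)=0.0000, V(1,1)=6.6900
Node (0,0) S=160.0000: V=(p*·6.6900+(1−p*)·0.0000)/1.07=4.6492; Δ=(6.6900−0.0000)/(187.2000−124.8000)=0.1072; B=V−Δ·S=-12.5047
Root portfolio cost Δ·160+B reproduces V0=4.6492.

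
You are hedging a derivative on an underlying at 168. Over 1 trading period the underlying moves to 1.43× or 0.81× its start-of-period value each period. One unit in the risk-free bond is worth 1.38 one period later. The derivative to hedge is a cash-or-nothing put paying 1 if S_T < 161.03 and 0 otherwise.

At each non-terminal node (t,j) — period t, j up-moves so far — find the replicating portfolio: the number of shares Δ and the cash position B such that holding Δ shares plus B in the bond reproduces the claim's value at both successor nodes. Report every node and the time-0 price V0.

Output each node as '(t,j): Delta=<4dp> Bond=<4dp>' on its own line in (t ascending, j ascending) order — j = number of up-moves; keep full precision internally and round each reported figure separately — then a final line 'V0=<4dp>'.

Since d<R<u, set p* = (R−d)/(u−d) = 0.9194; price each node as the discounted p*-expectation of its children.
Payoff layer (t=1): V(1,0)=1.0000, V(1,1)=0.0000
Node (0,0) S=168.0000: V=(p*·0.0000+(1−p*)·1.0000)/1.38=0.0584; Δ=(0.0000−1.0000)/(240.2400−136.0800)=-0.0096; B=V−Δ·S=1.6713
The time-0 hedge costs 0.0584, which is the no-arbitrage price.

(0,0): Delta=-0.0096 Bond=1.6713
V0=0.0584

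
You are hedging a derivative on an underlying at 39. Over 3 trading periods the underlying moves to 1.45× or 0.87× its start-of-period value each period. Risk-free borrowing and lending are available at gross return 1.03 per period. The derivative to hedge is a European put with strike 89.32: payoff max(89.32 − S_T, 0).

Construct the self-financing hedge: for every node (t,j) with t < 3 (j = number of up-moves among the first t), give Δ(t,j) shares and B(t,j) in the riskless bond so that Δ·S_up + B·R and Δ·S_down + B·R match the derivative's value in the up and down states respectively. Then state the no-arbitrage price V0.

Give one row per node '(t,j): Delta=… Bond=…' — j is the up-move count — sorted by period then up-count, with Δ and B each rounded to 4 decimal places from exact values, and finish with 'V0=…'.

(0,0): Delta=-0.9062 Bond=78.6508
(1,0): Delta=-1.0000 Bond=84.1927
(1,1): Delta=-0.7585 Bond=72.6567
(2,0): Delta=-1.0000 Bond=86.7184
(2,1): Delta=-1.0000 Bond=86.7184
(2,2): Delta=-0.3781 Bond=43.6461
V0=43.3087

No-arbitrage ⇒ martingale measure with p* = (R−d)/(u−d) = 0.2759.
Terminal payoffs: V(3,0)=63.6384, V(3,1)=46.5173, V(3,2)=17.9822, V(3,3)=0.0000
(2,0): S=29.5191. Δ = (V_up−V_dn)/(S_up−S_dn) = (46.5173−63.6384)/(42.8027−25.6816) = -1.0000. V = [p*·46.5173 + (1−p*)·63.6384]/1.03 = 57.1993. B = V − Δ·S = 86.7184.
(2,1): S=49.1985. Δ = (V_up−V_dn)/(S_up−S_dn) = (17.9822−46.5173)/(71.3378−42.8027) = -1.0000. V = [p*·17.9822 + (1−p*)·46.5173]/1.03 = 37.5199. B = V − Δ·S = 86.7184.
(2,2): S=81.9975. Δ = (V_up−V_dn)/(S_up−S_dn) = (0.0000−17.9822)/(118.8964−71.3378) = -0.3781. V = [p*·0.0000 + (1−p*)·17.9822]/1.03 = 12.6423. B = V − Δ·S = 43.6461.
(1,0): S=33.9300. Δ = (V_up−V_dn)/(S_up−S_dn) = (37.5199−57.1993)/(49.1985−29.5191) = -1.0000. V = [p*·37.5199 + (1−p*)·57.1993]/1.03 = 50.2627. B = V − Δ·S = 84.1927.
(1,1): S=56.5500. Δ = (V_up−V_dn)/(S_up−S_dn) = (12.6423−37.5199)/(81.9975−49.1985) = -0.7585. V = [p*·12.6423 + (1−p*)·37.5199]/1.03 = 29.7642. B = V − Δ·S = 72.6567.
(0,0): S=39.0000. Δ = (V_up−V_dn)/(S_up−S_dn) = (29.7642−50.2627)/(56.5500−33.9300) = -0.9062. V = [p*·29.7642 + (1−p*)·50.2627]/1.03 = 43.3087. B = V − Δ·S = 78.6508.
Root portfolio cost Δ·39+B reproduces V0=43.3087.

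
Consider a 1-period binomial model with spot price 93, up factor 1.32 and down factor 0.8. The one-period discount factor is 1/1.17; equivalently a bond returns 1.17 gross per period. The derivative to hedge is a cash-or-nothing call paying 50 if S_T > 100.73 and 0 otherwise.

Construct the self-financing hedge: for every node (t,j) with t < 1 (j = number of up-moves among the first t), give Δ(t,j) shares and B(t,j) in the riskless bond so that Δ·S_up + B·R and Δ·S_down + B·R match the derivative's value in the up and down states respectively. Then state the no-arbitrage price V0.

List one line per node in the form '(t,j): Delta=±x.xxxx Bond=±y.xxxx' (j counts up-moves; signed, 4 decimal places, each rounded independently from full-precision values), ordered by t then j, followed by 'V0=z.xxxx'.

(0,0): Delta=1.0339 Bond=-65.7462
V0=30.4076

No-arbitrage ⇒ martingale measure with p* = (R−d)/(u−d) = 0.7115.
Payoff layer (t=1): V(1,0)=0.0000, V(1,1)=50.0000
Node (0,0) S=93.0000: V=(p*·50.0000+(1−p*)·0.0000)/1.17=30.4076; Δ=(50.0000−0.0000)/(122.7600−74.4000)=1.0339; B=V−Δ·S=-65.7462
Each (Δ,B) replicates both successor values, so the strategy is self-financing and V0 is arbitrage-free.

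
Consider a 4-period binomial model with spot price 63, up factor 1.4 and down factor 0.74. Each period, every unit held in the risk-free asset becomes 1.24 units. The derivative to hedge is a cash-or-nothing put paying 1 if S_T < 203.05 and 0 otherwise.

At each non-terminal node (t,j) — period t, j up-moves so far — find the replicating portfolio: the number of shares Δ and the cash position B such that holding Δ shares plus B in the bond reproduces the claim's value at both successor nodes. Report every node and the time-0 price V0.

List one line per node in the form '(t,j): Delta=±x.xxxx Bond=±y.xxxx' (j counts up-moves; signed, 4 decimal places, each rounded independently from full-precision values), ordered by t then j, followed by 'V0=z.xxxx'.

(0,0): Delta=-0.0055 Bond=0.6292
(1,0): Delta=0.0000 Bond=0.5245
(1,1): Delta=-0.0064 Bond=0.8620
(2,0): Delta=0.0000 Bond=0.6504
(2,1): Delta=0.0000 Bond=0.6504
(2,2): Delta=-0.0075 Bond=1.2028
(3,0): Delta=0.0000 Bond=0.8065
(3,1): Delta=0.0000 Bond=0.8065
(3,2): Delta=0.0000 Bond=0.8065
(3,3): Delta=-0.0088 Bond=1.7107
V0=0.2837

Since d<R<u, set p* = (R−d)/(u−d) = 0.7576; price each node as the discounted p*-expectation of its children.
Terminal values V(4,·): V(4,0)=1.0000, V(4,1)=1.0000, V(4,2)=1.0000, V(4,3)=1.0000, V(4,4)=0.0000
Node (3,0) S=25.5291: V=(p*·1.0000+(1−p*)·1.0000)/1.24=0.8065; Δ=(1.0000−1.0000)/(35.7408−18.8915)=0.0000; B=V−Δ·S=0.8065
Node (3,1) S=48.2983: V=(p*·1.0000+(1−p*)·1.0000)/1.24=0.8065; Δ=(1.0000−1.0000)/(67.6176−35.7408)=0.0000; B=V−Δ·S=0.8065
Node (3,2) S=91.3752: V=(p*·1.0000+(1−p*)·1.0000)/1.24=0.8065; Δ=(1.0000−1.0000)/(127.9253−67.6176)=0.0000; B=V−Δ·S=0.8065
Node (3,3) S=172.8720: V=(p*·0.0000+(1−p*)·1.0000)/1.24=0.1955; Δ=(0.0000−1.0000)/(242.0208−127.9253)=-0.0088; B=V−Δ·S=1.7107
Node (2,0) S=34.4988: V=(p*·0.8065+(1−p*)·0.8065)/1.24=0.6504; Δ=(0.8065−0.8065)/(48.2983−25.5291)=0.0000; B=V−Δ·S=0.6504
Node (2,1) S=65.2680: V=(p*·0.8065+(1−p*)·0.8065)/1.24=0.6504; Δ=(0.8065−0.8065)/(91.3752−48.2983)=0.0000; B=V−Δ·S=0.6504
Node (2,2) S=123.4800: V=(p*·0.1955+(1−p*)·0.8065)/1.24=0.2771; Δ=(0.1955−0.8065)/(172.8720−91.3752)=-0.0075; B=V−Δ·S=1.2028
Node (1,0) S=46.6200: V=(p*·0.6504+(1−p*)·0.6504)/1.24=0.5245; Δ=(0.6504−0.6504)/(65.2680−34.4988)=0.0000; B=V−Δ·S=0.5245
Node (1,1) S=88.2000: V=(p*·0.2771+(1−p*)·0.6504)/1.24=0.2964; Δ=(0.2771−0.6504)/(123.4800−65.2680)=-0.0064; B=V−Δ·S=0.8620
Node (0,0) S=63.0000: V=(p*·0.2964+(1−p*)·0.5245)/1.24=0.2837; Δ=(0.2964−0.5245)/(88.2000−46.6200)=-0.0055; B=V−Δ·S=0.6292
Self-financing check: at every node Δ·S+B equals the discounted successor values.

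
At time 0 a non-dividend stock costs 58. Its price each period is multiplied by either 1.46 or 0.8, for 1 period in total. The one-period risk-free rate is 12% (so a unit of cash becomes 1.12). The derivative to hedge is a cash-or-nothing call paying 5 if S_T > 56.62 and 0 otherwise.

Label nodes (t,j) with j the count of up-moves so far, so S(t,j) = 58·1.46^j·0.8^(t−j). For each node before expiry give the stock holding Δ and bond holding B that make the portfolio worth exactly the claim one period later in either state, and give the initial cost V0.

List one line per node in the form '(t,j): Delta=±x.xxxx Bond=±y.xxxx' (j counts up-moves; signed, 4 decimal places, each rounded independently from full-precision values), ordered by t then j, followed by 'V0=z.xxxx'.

The replicating-portfolio and risk-neutral prices coincide; use p* = (1.12−0.8)/(1.46−0.8) = 0.4848 for the latter.
At expiry t=1: V(1,0)=0.0000, V(1,1)=5.0000
  t=0,j=0: stock 58.0000 → up 84.6800 (V=5.0000), down 46.4000 (V=0.0000). Price 2.1645; hedge Δ=0.1306, bond B=-5.4113.
Each (Δ,B) replicates both successor values, so the strategy is self-financing and V0 is arbitrage-free.

(0,0): Delta=0.1306 Bond=-5.4113
V0=2.1645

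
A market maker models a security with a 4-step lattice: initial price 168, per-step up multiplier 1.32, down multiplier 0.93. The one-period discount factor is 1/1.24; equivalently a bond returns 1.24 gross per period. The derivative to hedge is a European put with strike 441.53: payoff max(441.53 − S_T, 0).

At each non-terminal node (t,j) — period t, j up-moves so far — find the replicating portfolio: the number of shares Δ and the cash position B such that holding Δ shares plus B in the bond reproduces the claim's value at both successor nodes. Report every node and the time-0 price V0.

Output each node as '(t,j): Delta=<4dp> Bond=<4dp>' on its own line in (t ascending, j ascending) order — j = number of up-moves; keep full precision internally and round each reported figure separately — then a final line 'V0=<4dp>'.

(0,0): Delta=-0.7246 Bond=152.0513
(1,0): Delta=-1.0000 Bond=231.5769
(1,1): Delta=-0.6745 Bond=177.4382
(2,0): Delta=-1.0000 Bond=287.1553
(2,1): Delta=-1.0000 Bond=287.1553
(2,2): Delta=-0.6153 Bond=202.6991
(3,0): Delta=-1.0000 Bond=356.0726
(3,1): Delta=-1.0000 Bond=356.0726
(3,2): Delta=-1.0000 Bond=356.0726
(3,3): Delta=-0.5454 Bond=224.3208
V0=30.3236

Risk-neutral probability p* = (R−d)/(u−d) = (1.24−0.93)/(1.32−0.93) = 0.7949.
At expiry t=4: V(4,0)=315.8573, V(4,1)=263.1558, V(4,2)=188.3537, V(4,3)=82.1830, V(4,4)=0.0000
Node (3,0) S=135.1320: V=(p*·263.1558+(1−p*)·315.8573)/1.24=220.9406; Δ=(263.1558−315.8573)/(178.3742−125.6727)=-1.0000; B=V−Δ·S=356.0726
Node (3,1) S=191.8002: V=(p*·188.3537+(1−p*)·263.1558)/1.24=164.2724; Δ=(188.3537−263.1558)/(253.1763−178.3742)=-1.0000; B=V−Δ·S=356.0726
Node (3,2) S=272.2326: V=(p*·82.1830+(1−p*)·188.3537)/1.24=83.8400; Δ=(82.1830−188.3537)/(359.3470−253.1763)=-1.0000; B=V−Δ·S=356.0726
Node (3,3) S=386.3946: V=(p*·0.0000+(1−p*)·82.1830)/1.24=13.5952; Δ=(0.0000−82.1830)/(510.0409−359.3470)=-0.5454; B=V−Δ·S=224.3208
Node (2,0) S=145.3032: V=(p*·164.2724+(1−p*)·220.9406)/1.24=141.8521; Δ=(164.2724−220.9406)/(191.8002−135.1320)=-1.0000; B=V−Δ·S=287.1553
Node (2,1) S=206.2368: V=(p*·83.8400+(1−p*)·164.2724)/1.24=80.9185; Δ=(83.8400−164.2724)/(272.2326−191.8002)=-1.0000; B=V−Δ·S=287.1553
Node (2,2) S=292.7232: V=(p*·13.5952+(1−p*)·83.8400)/1.24=22.5842; Δ=(13.5952−83.8400)/(386.3946−272.2326)=-0.6153; B=V−Δ·S=202.6991
Node (1,0) S=156.2400: V=(p*·80.9185+(1−p*)·141.8521)/1.24=75.3369; Δ=(80.9185−141.8521)/(206.2368−145.3032)=-1.0000; B=V−Δ·S=231.5769
Node (1,1) S=221.7600: V=(p*·22.5842+(1−p*)·80.9185)/1.24=27.8631; Δ=(22.5842−80.9185)/(292.7232−206.2368)=-0.6745; B=V−Δ·S=177.4382
Node (0,0) S=168.0000: V=(p*·27.8631+(1−p*)·75.3369)/1.24=30.3236; Δ=(27.8631−75.3369)/(221.7600−156.2400)=-0.7246; B=V−Δ·S=152.0513
The time-0 hedge costs 30.3236, which is the no-arbitrage price.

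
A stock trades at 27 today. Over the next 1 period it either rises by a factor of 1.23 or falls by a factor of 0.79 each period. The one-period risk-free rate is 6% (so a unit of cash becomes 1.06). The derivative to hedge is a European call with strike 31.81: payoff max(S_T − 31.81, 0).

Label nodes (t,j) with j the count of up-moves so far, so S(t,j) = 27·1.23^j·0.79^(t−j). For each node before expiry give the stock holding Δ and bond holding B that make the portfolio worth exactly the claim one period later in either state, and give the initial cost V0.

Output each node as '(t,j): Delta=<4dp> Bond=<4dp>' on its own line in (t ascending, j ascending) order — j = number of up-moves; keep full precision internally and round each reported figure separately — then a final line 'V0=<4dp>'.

(0,0): Delta=0.1178 Bond=-2.3714
V0=0.8105

Since d<R<u, set p* = (R−d)/(u−d) = 0.6136; price each node as the discounted p*-expectation of its children.
Terminal values V(1,·): V(1,0)=0.0000, V(1,1)=1.4000
(0,0): S=27.0000. Δ = (V_up−V_dn)/(S_up−S_dn) = (1.4000−0.0000)/(33.2100−21.3300) = 0.1178. V = [p*·1.4000 + (1−p*)·0.0000]/1.06 = 0.8105. B = V − Δ·S = -2.3714.
Check: Δ(0,0)·S0 + B(0,0) = 0.8105 = V0.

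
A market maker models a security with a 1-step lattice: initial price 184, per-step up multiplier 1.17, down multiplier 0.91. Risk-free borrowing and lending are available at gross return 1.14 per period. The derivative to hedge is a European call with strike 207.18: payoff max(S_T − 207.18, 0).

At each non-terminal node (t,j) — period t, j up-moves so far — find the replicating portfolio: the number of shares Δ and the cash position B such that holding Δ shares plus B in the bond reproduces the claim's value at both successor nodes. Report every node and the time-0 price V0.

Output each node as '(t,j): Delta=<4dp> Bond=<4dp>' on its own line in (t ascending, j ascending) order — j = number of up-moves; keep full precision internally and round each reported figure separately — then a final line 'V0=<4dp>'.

Since d<R<u, set p* = (R−d)/(u−d) = 0.8846; price each node as the discounted p*-expectation of its children.
At expiry t=1: V(1,0)=0.0000, V(1,1)=8.1000
  t=0,j=0: stock 184.0000 → up 215.2800 (V=8.1000), down 167.4400 (V=0.0000). Price 6.2854; hedge Δ=0.1693, bond B=-24.8684.
Self-financing check: at every node Δ·S+B equals the discounted successor values.

(0,0): Delta=0.1693 Bond=-24.8684
V0=6.2854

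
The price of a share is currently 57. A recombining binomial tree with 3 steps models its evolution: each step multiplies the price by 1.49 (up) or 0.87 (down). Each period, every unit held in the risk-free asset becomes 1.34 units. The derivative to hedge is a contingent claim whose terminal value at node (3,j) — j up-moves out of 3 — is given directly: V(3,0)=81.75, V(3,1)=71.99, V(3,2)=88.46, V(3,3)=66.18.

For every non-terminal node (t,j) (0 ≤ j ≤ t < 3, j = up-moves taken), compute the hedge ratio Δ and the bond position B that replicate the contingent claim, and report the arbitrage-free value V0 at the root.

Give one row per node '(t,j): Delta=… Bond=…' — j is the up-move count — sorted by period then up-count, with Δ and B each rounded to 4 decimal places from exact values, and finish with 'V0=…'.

Since d<R<u, set p* = (R−d)/(u−d) = 0.7581; price each node as the discounted p*-expectation of its children.
At expiry t=3: V(3,0)=81.7500, V(3,1)=71.9900, V(3,2)=88.4600, V(3,3)=66.1800
Node (2,0) S=43.1433: V=(p*·71.9900+(1−p*)·81.7500)/1.34=55.4860; Δ=(71.9900−81.7500)/(64.2835−37.5347)=-0.3649; B=V−Δ·S=71.2280
Node (2,1) S=73.8891: V=(p*·88.4600+(1−p*)·71.9900)/1.34=63.0413; Δ=(88.4600−71.9900)/(110.0948−64.2835)=0.3595; B=V−Δ·S=36.4768
Node (2,2) S=126.5457: V=(p*·66.1800+(1−p*)·88.4600)/1.34=53.4107; Δ=(66.1800−88.4600)/(188.5531−110.0948)=-0.2840; B=V−Δ·S=89.3462
Node (1,0) S=49.5900: V=(p*·63.0413+(1−p*)·55.4860)/1.34=45.6816; Δ=(63.0413−55.4860)/(73.8891−43.1433)=0.2457; B=V−Δ·S=33.4958
Node (1,1) S=84.9300: V=(p*·53.4107+(1−p*)·63.0413)/1.34=41.5975; Δ=(53.4107−63.0413)/(126.5457−73.8891)=-0.1829; B=V−Δ·S=57.1307
Node (0,0) S=57.0000: V=(p*·41.5975+(1−p*)·45.6816)/1.34=31.7803; Δ=(41.5975−45.6816)/(84.9300−49.5900)=-0.1156; B=V−Δ·S=38.3676
Check: Δ(0,0)·S0 + B(0,0) = 31.7803 = V0.

(0,0): Delta=-0.1156 Bond=38.3676
(1,0): Delta=0.2457 Bond=33.4958
(1,1): Delta=-0.1829 Bond=57.1307
(2,0): Delta=-0.3649 Bond=71.2280
(2,1): Delta=0.3595 Bond=36.4768
(2,2): Delta=-0.2840 Bond=89.3462
V0=31.7803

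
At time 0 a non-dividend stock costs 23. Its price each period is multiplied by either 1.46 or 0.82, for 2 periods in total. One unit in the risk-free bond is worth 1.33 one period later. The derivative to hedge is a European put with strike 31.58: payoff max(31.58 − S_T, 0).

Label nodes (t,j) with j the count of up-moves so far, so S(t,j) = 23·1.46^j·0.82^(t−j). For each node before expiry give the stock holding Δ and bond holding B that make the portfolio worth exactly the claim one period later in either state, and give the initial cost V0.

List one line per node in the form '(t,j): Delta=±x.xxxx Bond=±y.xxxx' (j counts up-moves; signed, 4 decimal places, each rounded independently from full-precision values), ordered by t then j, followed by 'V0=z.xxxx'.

(0,0): Delta=-0.2899 Bond=7.7827
(1,0): Delta=-1.0000 Bond=23.7444
(1,1): Delta=-0.1882 Bond=6.9371
V0=1.1161

No-arbitrage ⇒ martingale measure with p* = (R−d)/(u−d) = 0.7969.
Terminal values V(2,·): V(2,0)=16.1148, V(2,1)=4.0444, V(2,2)=0.0000
(1,0): S=18.8600. Δ = (V_up−V_dn)/(S_up−S_dn) = (4.0444−16.1148)/(27.5356−15.4652) = -1.0000. V = [p*·4.0444 + (1−p*)·16.1148]/1.33 = 4.8844. B = V − Δ·S = 23.7444.
(1,1): S=33.5800. Δ = (V_up−V_dn)/(S_up−S_dn) = (0.0000−4.0444)/(49.0268−27.5356) = -0.1882. V = [p*·0.0000 + (1−p*)·4.0444]/1.33 = 0.6177. B = V − Δ·S = 6.9371.
(0,0): S=23.0000. Δ = (V_up−V_dn)/(S_up−S_dn) = (0.6177−4.8844)/(33.5800−18.8600) = -0.2899. V = [p*·0.6177 + (1−p*)·4.8844]/1.33 = 1.1161. B = V − Δ·S = 7.7827.
Check: Δ(0,0)·S0 + B(0,0) = 1.1161 = V0.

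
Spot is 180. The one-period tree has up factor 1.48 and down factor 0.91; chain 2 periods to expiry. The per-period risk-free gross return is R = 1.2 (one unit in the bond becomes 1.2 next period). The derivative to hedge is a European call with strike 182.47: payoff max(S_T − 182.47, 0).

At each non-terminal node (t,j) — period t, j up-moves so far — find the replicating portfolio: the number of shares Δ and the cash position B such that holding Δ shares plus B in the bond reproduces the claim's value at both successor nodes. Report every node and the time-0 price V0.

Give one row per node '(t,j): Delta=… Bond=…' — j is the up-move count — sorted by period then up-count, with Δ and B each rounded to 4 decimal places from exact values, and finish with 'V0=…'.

(0,0): Delta=0.8667 Bond=-97.1208
(1,0): Delta=0.6421 Bond=-79.7634
(1,1): Delta=1.0000 Bond=-152.0583
V0=58.8837

No-arbitrage ⇒ martingale measure with p* = (R−d)/(u−d) = 0.5088.
Payoff layer (t=2): V(2,0)=0.0000, V(2,1)=59.9540, V(2,2)=211.8020
(1,0): S=163.8000. Δ = (V_up−V_dn)/(S_up−S_dn) = (59.9540−0.0000)/(242.4240−149.0580) = 0.6421. V = [p*·59.9540 + (1−p*)·0.0000]/1.2 = 25.4191. B = V − Δ·S = -79.7634.
(1,1): S=266.4000. Δ = (V_up−V_dn)/(S_up−S_dn) = (211.8020−59.9540)/(394.2720−242.4240) = 1.0000. V = [p*·211.8020 + (1−p*)·59.9540]/1.2 = 114.3417. B = V − Δ·S = -152.0583.
(0,0): S=180.0000. Δ = (V_up−V_dn)/(S_up−S_dn) = (114.3417−25.4191)/(266.4000−163.8000) = 0.8667. V = [p*·114.3417 + (1−p*)·25.4191]/1.2 = 58.8837. B = V − Δ·S = -97.1208.
Each (Δ,B) replicates both successor values, so the strategy is self-financing and V0 is arbitrage-free.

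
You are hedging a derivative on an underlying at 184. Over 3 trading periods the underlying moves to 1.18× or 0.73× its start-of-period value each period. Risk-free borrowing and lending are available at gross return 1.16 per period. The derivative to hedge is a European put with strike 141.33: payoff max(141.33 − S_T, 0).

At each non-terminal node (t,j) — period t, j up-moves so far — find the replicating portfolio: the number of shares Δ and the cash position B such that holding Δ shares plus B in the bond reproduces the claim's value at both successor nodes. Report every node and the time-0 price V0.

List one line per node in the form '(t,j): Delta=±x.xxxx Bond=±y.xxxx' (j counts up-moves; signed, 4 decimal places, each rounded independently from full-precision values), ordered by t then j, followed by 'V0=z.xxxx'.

The replicating-portfolio and risk-neutral prices coincide; use p* = (1.16−0.73)/(1.18−0.73) = 0.9556 for the latter.
At expiry t=3: V(3,0)=69.7509, V(3,1)=25.6268, V(3,2)=0.0000, V(3,3)=0.0000
  t=2,j=0: stock 98.0536 → up 115.7032 (V=25.6268), down 71.5791 (V=69.7509). Price 23.7826; hedge Δ=-1.0000, bond B=121.8362.
  t=2,j=1: stock 158.4976 → up 187.0272 (V=0.0000), down 115.7032 (V=25.6268). Price 0.9819; hedge Δ=-0.3593, bond B=57.9302.
  t=2,j=2: stock 256.2016 → up 302.3179 (V=0.0000), down 187.0272 (V=0.0000). Price 0.0000; hedge Δ=0.0000, bond B=0.0000.
  t=1,j=0: stock 134.3200 → up 158.4976 (V=0.9819), down 98.0536 (V=23.7826). Price 1.7200; hedge Δ=-0.3772, bond B=52.3883.
  t=1,j=1: stock 217.1200 → up 256.2016 (V=0.0000), down 158.4976 (V=0.9819). Price 0.0376; hedge Δ=-0.0100, bond B=2.2195.
  t=0,j=0: stock 184.0000 → up 217.1200 (V=0.0376), down 134.3200 (V=1.7200). Price 0.0969; hedge Δ=-0.0203, bond B=3.8356.
Each (Δ,B) replicates both successor values, so the strategy is self-financing and V0 is arbitrage-free.

(0,0): Delta=-0.0203 Bond=3.8356
(1,0): Delta=-0.3772 Bond=52.3883
(1,1): Delta=-0.0100 Bond=2.2195
(2,0): Delta=-1.0000 Bond=121.8362
(2,1): Delta=-0.3593 Bond=57.9302
(2,2): Delta=0.0000 Bond=0.0000
V0=0.0969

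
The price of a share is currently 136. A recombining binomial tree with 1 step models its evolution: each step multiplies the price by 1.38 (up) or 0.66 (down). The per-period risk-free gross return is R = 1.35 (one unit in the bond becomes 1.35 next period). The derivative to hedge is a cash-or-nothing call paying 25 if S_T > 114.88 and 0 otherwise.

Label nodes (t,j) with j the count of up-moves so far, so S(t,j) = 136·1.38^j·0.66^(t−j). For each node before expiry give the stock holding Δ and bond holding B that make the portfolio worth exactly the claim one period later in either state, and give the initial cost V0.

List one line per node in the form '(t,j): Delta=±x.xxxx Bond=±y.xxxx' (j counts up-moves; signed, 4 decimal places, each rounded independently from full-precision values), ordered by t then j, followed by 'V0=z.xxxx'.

The replicating-portfolio and risk-neutral prices coincide; use p* = (1.35−0.66)/(1.38−0.66) = 0.9583 for the latter.
Terminal payoffs: V(1,0)=0.0000, V(1,1)=25.0000
  t=0,j=0: stock 136.0000 → up 187.6800 (V=25.0000), down 89.7600 (V=0.0000). Price 17.7469; hedge Δ=0.2553, bond B=-16.9753.
The time-0 hedge costs 17.7469, which is the no-arbitrage price.

(0,0): Delta=0.2553 Bond=-16.9753
V0=17.7469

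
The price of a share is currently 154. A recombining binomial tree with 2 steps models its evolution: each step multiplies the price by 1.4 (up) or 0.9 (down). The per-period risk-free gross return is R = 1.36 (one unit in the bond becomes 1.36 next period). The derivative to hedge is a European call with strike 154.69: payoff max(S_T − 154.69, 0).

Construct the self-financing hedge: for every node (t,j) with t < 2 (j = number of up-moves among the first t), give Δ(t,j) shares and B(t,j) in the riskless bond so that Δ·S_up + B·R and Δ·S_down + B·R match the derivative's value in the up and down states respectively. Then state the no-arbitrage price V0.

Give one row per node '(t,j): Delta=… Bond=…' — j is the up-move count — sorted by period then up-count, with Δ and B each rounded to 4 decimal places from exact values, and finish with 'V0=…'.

No-arbitrage ⇒ martingale measure with p* = (R−d)/(u−d) = 0.9200.
Terminal payoffs: V(2,0)=0.0000, V(2,1)=39.3500, V(2,2)=147.1500
  t=1,j=0: stock 138.6000 → up 194.0400 (V=39.3500), down 124.7400 (V=0.0000). Price 26.6191; hedge Δ=0.5678, bond B=-52.0809.
  t=1,j=1: stock 215.6000 → up 301.8400 (V=147.1500), down 194.0400 (V=39.3500). Price 101.8574; hedge Δ=1.0000, bond B=-113.7426.
  t=0,j=0: stock 154.0000 → up 215.6000 (V=101.8574), down 138.6000 (V=26.6191). Price 70.4693; hedge Δ=0.9771, bond B=-80.0071.
Each (Δ,B) replicates both successor values, so the strategy is self-financing and V0 is arbitrage-free.

(0,0): Delta=0.9771 Bond=-80.0071
(1,0): Delta=0.5678 Bond=-52.0809
(1,1): Delta=1.0000 Bond=-113.7426
V0=70.4693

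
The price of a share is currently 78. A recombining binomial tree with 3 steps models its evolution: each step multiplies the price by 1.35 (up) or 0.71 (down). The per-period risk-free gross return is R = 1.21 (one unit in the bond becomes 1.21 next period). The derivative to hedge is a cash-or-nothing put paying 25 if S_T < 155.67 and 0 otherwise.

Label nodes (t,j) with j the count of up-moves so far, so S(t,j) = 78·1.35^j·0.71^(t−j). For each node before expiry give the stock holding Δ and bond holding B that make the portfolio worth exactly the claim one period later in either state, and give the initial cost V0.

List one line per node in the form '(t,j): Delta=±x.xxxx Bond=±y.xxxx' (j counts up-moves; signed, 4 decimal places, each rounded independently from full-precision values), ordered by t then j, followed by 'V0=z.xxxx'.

No-arbitrage ⇒ martingale measure with p* = (R−d)/(u−d) = 0.7812.
Terminal values V(3,·): V(3,0)=25.0000, V(3,1)=25.0000, V(3,2)=25.0000, V(3,3)=0.0000
Node (2,0) S=39.3198: V=(p*·25.0000+(1−p*)·25.0000)/1.21=20.6612; Δ=(25.0000−25.0000)/(53.0817−27.9171)=0.0000; B=V−Δ·S=20.6612
Node (2,1) S=74.7630: V=(p*·25.0000+(1−p*)·25.0000)/1.21=20.6612; Δ=(25.0000−25.0000)/(100.9301−53.0817)=0.0000; B=V−Δ·S=20.6612
Node (2,2) S=142.1550: V=(p*·0.0000+(1−p*)·25.0000)/1.21=4.5196; Δ=(0.0000−25.0000)/(191.9093−100.9301)=-0.2748; B=V−Δ·S=43.5821
Node (1,0) S=55.3800: V=(p*·20.6612+(1−p*)·20.6612)/1.21=17.0753; Δ=(20.6612−20.6612)/(74.7630−39.3198)=0.0000; B=V−Δ·S=17.0753
Node (1,1) S=105.3000: V=(p*·4.5196+(1−p*)·20.6612)/1.21=6.6534; Δ=(4.5196−20.6612)/(142.1550−74.7630)=-0.2395; B=V−Δ·S=31.8745
Node (0,0) S=78.0000: V=(p*·6.6534+(1−p*)·17.0753)/1.21=7.3828; Δ=(6.6534−17.0753)/(105.3000−55.3800)=-0.2088; B=V−Δ·S=23.6671
Self-financing check: at every node Δ·S+B equals the discounted successor values.

(0,0): Delta=-0.2088 Bond=23.6671
(1,0): Delta=0.0000 Bond=17.0753
(1,1): Delta=-0.2395 Bond=31.8745
(2,0): Delta=0.0000 Bond=20.6612
(2,1): Delta=0.0000 Bond=20.6612
(2,2): Delta=-0.2748 Bond=43.5821
V0=7.3828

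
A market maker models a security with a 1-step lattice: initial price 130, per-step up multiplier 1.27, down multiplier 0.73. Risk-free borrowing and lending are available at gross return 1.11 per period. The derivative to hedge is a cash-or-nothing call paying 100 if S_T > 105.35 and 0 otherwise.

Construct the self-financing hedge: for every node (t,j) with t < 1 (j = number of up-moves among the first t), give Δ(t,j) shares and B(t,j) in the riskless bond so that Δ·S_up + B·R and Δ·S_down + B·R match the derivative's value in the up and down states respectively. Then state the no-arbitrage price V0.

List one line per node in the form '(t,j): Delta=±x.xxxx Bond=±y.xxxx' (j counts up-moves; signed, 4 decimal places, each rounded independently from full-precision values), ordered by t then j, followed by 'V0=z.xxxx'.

(0,0): Delta=1.4245 Bond=-121.7885
V0=63.3967

The replicating-portfolio and risk-neutral prices coincide; use p* = (1.11−0.73)/(1.27−0.73) = 0.7037 for the latter.
Terminal values V(1,·): V(1,0)=0.0000, V(1,1)=100.0000
(0,0): S=130.0000. Δ = (V_up−V_dn)/(S_up−S_dn) = (100.0000−0.0000)/(165.1000−94.9000) = 1.4245. V = [p*·100.0000 + (1−p*)·0.0000]/1.11 = 63.3967. B = V − Δ·S = -121.7885.
The time-0 hedge costs 63.3967, which is the no-arbitrage price.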